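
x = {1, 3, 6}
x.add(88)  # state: {1, 3, 6, 88}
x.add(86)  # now {1, 3, 6, 86, 88}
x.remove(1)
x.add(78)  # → {3, 6, 78, 86, 88}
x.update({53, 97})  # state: {3, 6, 53, 78, 86, 88, 97}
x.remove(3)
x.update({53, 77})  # {6, 53, 77, 78, 86, 88, 97}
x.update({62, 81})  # {6, 53, 62, 77, 78, 81, 86, 88, 97}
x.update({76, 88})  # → {6, 53, 62, 76, 77, 78, 81, 86, 88, 97}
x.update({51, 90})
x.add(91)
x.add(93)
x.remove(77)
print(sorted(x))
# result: [6, 51, 53, 62, 76, 78, 81, 86, 88, 90, 91, 93, 97]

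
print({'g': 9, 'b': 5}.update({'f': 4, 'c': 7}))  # None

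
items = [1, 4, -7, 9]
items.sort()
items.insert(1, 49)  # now [-7, 49, 1, 4, 9]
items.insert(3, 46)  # [-7, 49, 1, 46, 4, 9]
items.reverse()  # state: [9, 4, 46, 1, 49, -7]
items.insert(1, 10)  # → [9, 10, 4, 46, 1, 49, -7]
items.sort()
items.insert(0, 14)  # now [14, -7, 1, 4, 9, 10, 46, 49]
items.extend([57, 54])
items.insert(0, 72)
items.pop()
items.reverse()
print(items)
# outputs [57, 49, 46, 10, 9, 4, 1, -7, 14, 72]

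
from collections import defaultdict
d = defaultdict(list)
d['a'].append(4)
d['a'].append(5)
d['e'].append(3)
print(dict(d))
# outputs {'a': [4, 5], 'e': [3]}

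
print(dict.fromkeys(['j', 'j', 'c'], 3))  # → {'j': 3, 'c': 3}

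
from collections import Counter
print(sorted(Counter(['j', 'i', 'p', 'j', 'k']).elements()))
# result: ['i', 'j', 'j', 'k', 'p']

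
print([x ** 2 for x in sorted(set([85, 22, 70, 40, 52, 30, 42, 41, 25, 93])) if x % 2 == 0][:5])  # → [484, 900, 1600, 1764, 2704]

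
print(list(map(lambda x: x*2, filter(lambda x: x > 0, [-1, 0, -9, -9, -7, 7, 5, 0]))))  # [14, 10]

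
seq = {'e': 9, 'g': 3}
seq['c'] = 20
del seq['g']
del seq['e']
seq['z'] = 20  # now {'c': 20, 'z': 20}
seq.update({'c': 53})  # {'c': 53, 'z': 20}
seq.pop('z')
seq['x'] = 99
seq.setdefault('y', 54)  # 54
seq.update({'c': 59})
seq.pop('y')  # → 54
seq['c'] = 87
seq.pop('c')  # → 87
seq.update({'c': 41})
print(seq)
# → {'x': 99, 'c': 41}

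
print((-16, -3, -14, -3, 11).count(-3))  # 2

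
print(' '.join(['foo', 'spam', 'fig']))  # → foo spam fig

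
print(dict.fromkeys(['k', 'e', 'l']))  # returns {'k': None, 'e': None, 'l': None}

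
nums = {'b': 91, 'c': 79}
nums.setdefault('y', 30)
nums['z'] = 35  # {'b': 91, 'c': 79, 'y': 30, 'z': 35}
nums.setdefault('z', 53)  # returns 35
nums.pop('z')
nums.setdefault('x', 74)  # 74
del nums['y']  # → {'b': 91, 'c': 79, 'x': 74}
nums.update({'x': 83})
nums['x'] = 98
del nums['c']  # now {'b': 91, 'x': 98}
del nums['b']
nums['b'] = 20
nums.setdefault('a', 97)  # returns 97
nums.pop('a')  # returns 97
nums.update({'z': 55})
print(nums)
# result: {'x': 98, 'b': 20, 'z': 55}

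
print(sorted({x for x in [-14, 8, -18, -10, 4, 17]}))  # [-18, -14, -10, 4, 8, 17]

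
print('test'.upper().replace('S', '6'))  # TE6T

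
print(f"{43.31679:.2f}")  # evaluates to 43.32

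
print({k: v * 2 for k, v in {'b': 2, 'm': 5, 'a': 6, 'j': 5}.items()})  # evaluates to {'b': 4, 'm': 10, 'a': 12, 'j': 10}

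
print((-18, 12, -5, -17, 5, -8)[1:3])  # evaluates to (12, -5)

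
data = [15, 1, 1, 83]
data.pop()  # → 83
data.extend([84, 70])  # [15, 1, 1, 84, 70]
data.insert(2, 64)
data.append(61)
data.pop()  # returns 61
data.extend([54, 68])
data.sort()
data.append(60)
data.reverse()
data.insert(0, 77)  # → [77, 60, 84, 70, 68, 64, 54, 15, 1, 1]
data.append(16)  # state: [77, 60, 84, 70, 68, 64, 54, 15, 1, 1, 16]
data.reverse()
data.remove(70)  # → [16, 1, 1, 15, 54, 64, 68, 84, 60, 77]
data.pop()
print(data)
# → [16, 1, 1, 15, 54, 64, 68, 84, 60]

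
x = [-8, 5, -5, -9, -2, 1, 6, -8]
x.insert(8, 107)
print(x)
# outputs [-8, 5, -5, -9, -2, 1, 6, -8, 107]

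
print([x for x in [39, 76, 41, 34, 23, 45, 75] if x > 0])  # [39, 76, 41, 34, 23, 45, 75]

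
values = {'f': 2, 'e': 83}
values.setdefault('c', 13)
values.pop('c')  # 13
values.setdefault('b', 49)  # 49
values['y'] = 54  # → {'f': 2, 'e': 83, 'b': 49, 'y': 54}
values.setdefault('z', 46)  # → 46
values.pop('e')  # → 83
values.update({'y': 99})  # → {'f': 2, 'b': 49, 'y': 99, 'z': 46}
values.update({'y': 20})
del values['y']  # {'f': 2, 'b': 49, 'z': 46}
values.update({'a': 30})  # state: {'f': 2, 'b': 49, 'z': 46, 'a': 30}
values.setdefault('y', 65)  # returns 65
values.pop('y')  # 65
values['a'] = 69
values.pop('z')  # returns 46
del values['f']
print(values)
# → {'b': 49, 'a': 69}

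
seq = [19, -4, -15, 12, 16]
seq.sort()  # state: [-15, -4, 12, 16, 19]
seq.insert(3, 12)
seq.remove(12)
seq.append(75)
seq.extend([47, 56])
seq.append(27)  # [-15, -4, 12, 16, 19, 75, 47, 56, 27]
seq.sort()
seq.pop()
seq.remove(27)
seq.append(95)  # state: [-15, -4, 12, 16, 19, 47, 56, 95]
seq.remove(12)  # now [-15, -4, 16, 19, 47, 56, 95]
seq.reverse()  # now [95, 56, 47, 19, 16, -4, -15]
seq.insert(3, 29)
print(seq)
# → [95, 56, 47, 29, 19, 16, -4, -15]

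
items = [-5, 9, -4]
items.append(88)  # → [-5, 9, -4, 88]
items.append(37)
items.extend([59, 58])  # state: [-5, 9, -4, 88, 37, 59, 58]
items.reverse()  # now [58, 59, 37, 88, -4, 9, -5]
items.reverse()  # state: [-5, 9, -4, 88, 37, 59, 58]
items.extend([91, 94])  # [-5, 9, -4, 88, 37, 59, 58, 91, 94]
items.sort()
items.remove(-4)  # [-5, 9, 37, 58, 59, 88, 91, 94]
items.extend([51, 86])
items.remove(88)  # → [-5, 9, 37, 58, 59, 91, 94, 51, 86]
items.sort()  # [-5, 9, 37, 51, 58, 59, 86, 91, 94]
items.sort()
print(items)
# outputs [-5, 9, 37, 51, 58, 59, 86, 91, 94]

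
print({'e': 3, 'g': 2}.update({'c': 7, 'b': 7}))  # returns None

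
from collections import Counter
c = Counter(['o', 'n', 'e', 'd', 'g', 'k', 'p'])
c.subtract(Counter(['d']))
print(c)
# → Counter({'o': 1, 'n': 1, 'e': 1, 'g': 1, 'k': 1, 'p': 1, 'd': 0})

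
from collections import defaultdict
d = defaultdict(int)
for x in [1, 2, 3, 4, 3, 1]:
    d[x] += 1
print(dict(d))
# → {1: 2, 2: 1, 3: 2, 4: 1}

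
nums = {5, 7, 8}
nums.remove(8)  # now {5, 7}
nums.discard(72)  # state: {5, 7}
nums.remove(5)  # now {7}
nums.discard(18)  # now {7}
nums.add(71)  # {7, 71}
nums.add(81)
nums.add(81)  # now {7, 71, 81}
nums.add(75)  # {7, 71, 75, 81}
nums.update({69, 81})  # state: {7, 69, 71, 75, 81}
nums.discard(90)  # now {7, 69, 71, 75, 81}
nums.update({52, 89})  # {7, 52, 69, 71, 75, 81, 89}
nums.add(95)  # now {7, 52, 69, 71, 75, 81, 89, 95}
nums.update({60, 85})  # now {7, 52, 60, 69, 71, 75, 81, 85, 89, 95}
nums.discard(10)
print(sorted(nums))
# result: [7, 52, 60, 69, 71, 75, 81, 85, 89, 95]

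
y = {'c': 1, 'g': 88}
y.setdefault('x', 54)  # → 54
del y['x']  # {'c': 1, 'g': 88}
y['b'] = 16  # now {'c': 1, 'g': 88, 'b': 16}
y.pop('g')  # 88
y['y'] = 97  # {'c': 1, 'b': 16, 'y': 97}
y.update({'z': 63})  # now {'c': 1, 'b': 16, 'y': 97, 'z': 63}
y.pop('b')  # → 16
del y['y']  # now {'c': 1, 'z': 63}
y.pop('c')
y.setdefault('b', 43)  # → 43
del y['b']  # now {'z': 63}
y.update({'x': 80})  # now {'z': 63, 'x': 80}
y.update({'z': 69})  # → {'z': 69, 'x': 80}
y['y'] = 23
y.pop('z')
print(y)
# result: {'x': 80, 'y': 23}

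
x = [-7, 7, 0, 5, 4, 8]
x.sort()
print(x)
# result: [-7, 0, 4, 5, 7, 8]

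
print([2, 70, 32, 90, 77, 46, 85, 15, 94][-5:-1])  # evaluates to [77, 46, 85, 15]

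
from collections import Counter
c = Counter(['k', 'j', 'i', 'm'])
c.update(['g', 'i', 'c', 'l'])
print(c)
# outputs Counter({'i': 2, 'k': 1, 'j': 1, 'm': 1, 'g': 1, 'c': 1, 'l': 1})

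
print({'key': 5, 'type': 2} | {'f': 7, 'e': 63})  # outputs {'key': 5, 'type': 2, 'f': 7, 'e': 63}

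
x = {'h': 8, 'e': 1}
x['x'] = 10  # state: {'h': 8, 'e': 1, 'x': 10}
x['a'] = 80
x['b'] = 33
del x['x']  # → {'h': 8, 'e': 1, 'a': 80, 'b': 33}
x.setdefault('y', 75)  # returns 75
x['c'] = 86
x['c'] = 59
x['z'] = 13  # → {'h': 8, 'e': 1, 'a': 80, 'b': 33, 'y': 75, 'c': 59, 'z': 13}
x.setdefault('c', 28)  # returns 59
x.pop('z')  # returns 13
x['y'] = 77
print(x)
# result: {'h': 8, 'e': 1, 'a': 80, 'b': 33, 'y': 77, 'c': 59}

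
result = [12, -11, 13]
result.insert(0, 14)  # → [14, 12, -11, 13]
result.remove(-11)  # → [14, 12, 13]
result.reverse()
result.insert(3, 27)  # [13, 12, 14, 27]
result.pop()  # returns 27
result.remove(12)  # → [13, 14]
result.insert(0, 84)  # [84, 13, 14]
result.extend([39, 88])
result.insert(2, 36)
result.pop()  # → 88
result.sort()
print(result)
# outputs [13, 14, 36, 39, 84]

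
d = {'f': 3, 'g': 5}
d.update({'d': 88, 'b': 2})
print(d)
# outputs {'f': 3, 'g': 5, 'd': 88, 'b': 2}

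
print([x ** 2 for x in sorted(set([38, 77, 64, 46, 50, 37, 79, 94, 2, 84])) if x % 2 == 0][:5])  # [4, 1444, 2116, 2500, 4096]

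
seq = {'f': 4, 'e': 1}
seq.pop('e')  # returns 1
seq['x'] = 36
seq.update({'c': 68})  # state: {'f': 4, 'x': 36, 'c': 68}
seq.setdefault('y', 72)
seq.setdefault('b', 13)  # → 13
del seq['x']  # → {'f': 4, 'c': 68, 'y': 72, 'b': 13}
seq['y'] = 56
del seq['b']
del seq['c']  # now {'f': 4, 'y': 56}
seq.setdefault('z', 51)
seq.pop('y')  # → 56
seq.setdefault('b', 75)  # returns 75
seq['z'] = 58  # {'f': 4, 'z': 58, 'b': 75}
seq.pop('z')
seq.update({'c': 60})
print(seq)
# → {'f': 4, 'b': 75, 'c': 60}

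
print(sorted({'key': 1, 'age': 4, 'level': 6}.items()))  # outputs [('age', 4), ('key', 1), ('level', 6)]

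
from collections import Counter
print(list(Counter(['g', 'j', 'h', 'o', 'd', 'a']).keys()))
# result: ['g', 'j', 'h', 'o', 'd', 'a']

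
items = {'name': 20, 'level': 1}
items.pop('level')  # 1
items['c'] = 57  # {'name': 20, 'c': 57}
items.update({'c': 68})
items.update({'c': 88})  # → {'name': 20, 'c': 88}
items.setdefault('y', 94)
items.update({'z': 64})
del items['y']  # {'name': 20, 'c': 88, 'z': 64}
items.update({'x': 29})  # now {'name': 20, 'c': 88, 'z': 64, 'x': 29}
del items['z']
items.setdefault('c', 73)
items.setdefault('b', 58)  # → 58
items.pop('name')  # 20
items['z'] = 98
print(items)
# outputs {'c': 88, 'x': 29, 'b': 58, 'z': 98}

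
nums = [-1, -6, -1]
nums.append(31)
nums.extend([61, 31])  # [-1, -6, -1, 31, 61, 31]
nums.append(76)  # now [-1, -6, -1, 31, 61, 31, 76]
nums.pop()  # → 76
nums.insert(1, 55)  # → [-1, 55, -6, -1, 31, 61, 31]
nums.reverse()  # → [31, 61, 31, -1, -6, 55, -1]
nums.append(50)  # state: [31, 61, 31, -1, -6, 55, -1, 50]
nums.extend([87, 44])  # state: [31, 61, 31, -1, -6, 55, -1, 50, 87, 44]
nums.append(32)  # [31, 61, 31, -1, -6, 55, -1, 50, 87, 44, 32]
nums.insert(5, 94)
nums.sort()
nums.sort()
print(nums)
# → [-6, -1, -1, 31, 31, 32, 44, 50, 55, 61, 87, 94]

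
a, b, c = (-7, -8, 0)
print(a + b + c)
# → -15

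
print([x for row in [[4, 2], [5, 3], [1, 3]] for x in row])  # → [4, 2, 5, 3, 1, 3]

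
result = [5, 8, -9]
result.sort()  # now [-9, 5, 8]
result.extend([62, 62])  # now [-9, 5, 8, 62, 62]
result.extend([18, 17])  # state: [-9, 5, 8, 62, 62, 18, 17]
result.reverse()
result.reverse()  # [-9, 5, 8, 62, 62, 18, 17]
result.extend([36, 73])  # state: [-9, 5, 8, 62, 62, 18, 17, 36, 73]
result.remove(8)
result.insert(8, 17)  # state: [-9, 5, 62, 62, 18, 17, 36, 73, 17]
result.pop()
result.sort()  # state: [-9, 5, 17, 18, 36, 62, 62, 73]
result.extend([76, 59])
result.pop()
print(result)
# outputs [-9, 5, 17, 18, 36, 62, 62, 73, 76]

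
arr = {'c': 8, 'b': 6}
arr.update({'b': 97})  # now {'c': 8, 'b': 97}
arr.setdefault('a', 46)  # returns 46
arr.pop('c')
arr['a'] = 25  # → {'b': 97, 'a': 25}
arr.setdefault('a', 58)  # 25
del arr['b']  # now {'a': 25}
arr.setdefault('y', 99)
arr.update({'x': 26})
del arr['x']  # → {'a': 25, 'y': 99}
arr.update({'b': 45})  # {'a': 25, 'y': 99, 'b': 45}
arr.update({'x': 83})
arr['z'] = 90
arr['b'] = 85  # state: {'a': 25, 'y': 99, 'b': 85, 'x': 83, 'z': 90}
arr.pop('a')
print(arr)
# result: {'y': 99, 'b': 85, 'x': 83, 'z': 90}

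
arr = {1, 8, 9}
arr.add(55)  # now {1, 8, 9, 55}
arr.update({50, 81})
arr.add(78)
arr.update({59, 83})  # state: {1, 8, 9, 50, 55, 59, 78, 81, 83}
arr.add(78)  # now {1, 8, 9, 50, 55, 59, 78, 81, 83}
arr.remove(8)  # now {1, 9, 50, 55, 59, 78, 81, 83}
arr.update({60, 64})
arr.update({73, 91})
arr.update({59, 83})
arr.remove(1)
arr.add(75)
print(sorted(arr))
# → [9, 50, 55, 59, 60, 64, 73, 75, 78, 81, 83, 91]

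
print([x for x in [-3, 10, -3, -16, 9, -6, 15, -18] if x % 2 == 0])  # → [10, -16, -6, -18]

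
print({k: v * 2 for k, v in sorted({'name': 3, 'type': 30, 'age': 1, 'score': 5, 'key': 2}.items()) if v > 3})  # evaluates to {'score': 10, 'type': 60}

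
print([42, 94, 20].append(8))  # None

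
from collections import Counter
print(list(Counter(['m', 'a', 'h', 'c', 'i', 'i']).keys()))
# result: ['m', 'a', 'h', 'c', 'i']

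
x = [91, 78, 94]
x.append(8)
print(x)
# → [91, 78, 94, 8]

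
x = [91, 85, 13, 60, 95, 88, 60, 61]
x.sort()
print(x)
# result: [13, 60, 60, 61, 85, 88, 91, 95]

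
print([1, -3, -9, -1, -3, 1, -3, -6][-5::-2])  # [-1, -3]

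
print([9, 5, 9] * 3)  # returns [9, 5, 9, 9, 5, 9, 9, 5, 9]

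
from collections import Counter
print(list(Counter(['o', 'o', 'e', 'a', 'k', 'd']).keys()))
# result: ['o', 'e', 'a', 'k', 'd']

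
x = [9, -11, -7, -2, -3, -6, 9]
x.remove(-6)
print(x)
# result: [9, -11, -7, -2, -3, 9]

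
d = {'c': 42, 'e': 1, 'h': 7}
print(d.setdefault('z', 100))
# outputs 100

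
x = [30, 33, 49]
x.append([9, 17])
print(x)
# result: [30, 33, 49, [9, 17]]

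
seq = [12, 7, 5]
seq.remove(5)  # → [12, 7]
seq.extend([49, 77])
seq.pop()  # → 77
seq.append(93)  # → [12, 7, 49, 93]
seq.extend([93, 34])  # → [12, 7, 49, 93, 93, 34]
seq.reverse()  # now [34, 93, 93, 49, 7, 12]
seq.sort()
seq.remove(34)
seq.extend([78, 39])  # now [7, 12, 49, 93, 93, 78, 39]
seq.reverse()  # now [39, 78, 93, 93, 49, 12, 7]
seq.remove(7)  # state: [39, 78, 93, 93, 49, 12]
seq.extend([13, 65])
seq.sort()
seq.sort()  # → [12, 13, 39, 49, 65, 78, 93, 93]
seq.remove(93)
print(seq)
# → [12, 13, 39, 49, 65, 78, 93]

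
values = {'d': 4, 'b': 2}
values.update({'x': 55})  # {'d': 4, 'b': 2, 'x': 55}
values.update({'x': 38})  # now {'d': 4, 'b': 2, 'x': 38}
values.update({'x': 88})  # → {'d': 4, 'b': 2, 'x': 88}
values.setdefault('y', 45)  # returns 45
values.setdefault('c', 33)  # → 33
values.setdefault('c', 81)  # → 33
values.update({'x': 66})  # {'d': 4, 'b': 2, 'x': 66, 'y': 45, 'c': 33}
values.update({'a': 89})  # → {'d': 4, 'b': 2, 'x': 66, 'y': 45, 'c': 33, 'a': 89}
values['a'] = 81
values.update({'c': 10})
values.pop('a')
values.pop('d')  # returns 4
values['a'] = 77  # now {'b': 2, 'x': 66, 'y': 45, 'c': 10, 'a': 77}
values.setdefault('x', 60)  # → 66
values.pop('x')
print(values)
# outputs {'b': 2, 'y': 45, 'c': 10, 'a': 77}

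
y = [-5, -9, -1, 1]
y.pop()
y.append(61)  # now [-5, -9, -1, 61]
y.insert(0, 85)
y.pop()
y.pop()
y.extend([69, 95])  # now [85, -5, -9, 69, 95]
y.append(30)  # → [85, -5, -9, 69, 95, 30]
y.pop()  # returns 30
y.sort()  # [-9, -5, 69, 85, 95]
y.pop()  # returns 95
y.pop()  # 85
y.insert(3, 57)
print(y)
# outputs [-9, -5, 69, 57]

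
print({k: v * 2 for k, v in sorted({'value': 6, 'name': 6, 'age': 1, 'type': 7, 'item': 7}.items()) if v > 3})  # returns {'item': 14, 'name': 12, 'type': 14, 'value': 12}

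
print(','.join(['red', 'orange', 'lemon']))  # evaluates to red,orange,lemon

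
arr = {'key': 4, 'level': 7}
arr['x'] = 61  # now {'key': 4, 'level': 7, 'x': 61}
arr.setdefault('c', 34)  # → 34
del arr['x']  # {'key': 4, 'level': 7, 'c': 34}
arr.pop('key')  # 4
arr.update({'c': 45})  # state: {'level': 7, 'c': 45}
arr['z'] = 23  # {'level': 7, 'c': 45, 'z': 23}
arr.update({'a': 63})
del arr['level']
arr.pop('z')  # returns 23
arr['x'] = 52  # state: {'c': 45, 'a': 63, 'x': 52}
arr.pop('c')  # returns 45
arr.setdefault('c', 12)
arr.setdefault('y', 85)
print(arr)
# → {'a': 63, 'x': 52, 'c': 12, 'y': 85}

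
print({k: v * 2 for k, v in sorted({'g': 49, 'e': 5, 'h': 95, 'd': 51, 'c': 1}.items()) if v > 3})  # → {'d': 102, 'e': 10, 'g': 98, 'h': 190}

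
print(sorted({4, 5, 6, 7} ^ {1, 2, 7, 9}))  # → [1, 2, 4, 5, 6, 9]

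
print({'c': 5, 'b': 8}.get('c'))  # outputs 5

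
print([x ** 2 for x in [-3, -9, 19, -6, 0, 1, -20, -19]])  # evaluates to [9, 81, 361, 36, 0, 1, 400, 361]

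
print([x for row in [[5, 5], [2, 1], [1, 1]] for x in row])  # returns [5, 5, 2, 1, 1, 1]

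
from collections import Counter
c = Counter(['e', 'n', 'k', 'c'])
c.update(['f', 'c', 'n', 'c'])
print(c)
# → Counter({'c': 3, 'n': 2, 'e': 1, 'k': 1, 'f': 1})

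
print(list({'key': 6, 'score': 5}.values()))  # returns [6, 5]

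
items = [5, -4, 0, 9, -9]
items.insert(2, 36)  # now [5, -4, 36, 0, 9, -9]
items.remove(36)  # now [5, -4, 0, 9, -9]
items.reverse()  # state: [-9, 9, 0, -4, 5]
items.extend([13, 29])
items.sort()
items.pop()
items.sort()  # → [-9, -4, 0, 5, 9, 13]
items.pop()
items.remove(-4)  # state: [-9, 0, 5, 9]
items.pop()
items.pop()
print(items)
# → [-9, 0]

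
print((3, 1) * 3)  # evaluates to (3, 1, 3, 1, 3, 1)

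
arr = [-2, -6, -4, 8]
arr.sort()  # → [-6, -4, -2, 8]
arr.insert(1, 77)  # [-6, 77, -4, -2, 8]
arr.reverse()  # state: [8, -2, -4, 77, -6]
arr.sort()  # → [-6, -4, -2, 8, 77]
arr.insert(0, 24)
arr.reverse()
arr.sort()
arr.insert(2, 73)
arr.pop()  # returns 77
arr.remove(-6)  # [-4, 73, -2, 8, 24]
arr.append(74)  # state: [-4, 73, -2, 8, 24, 74]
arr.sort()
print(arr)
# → [-4, -2, 8, 24, 73, 74]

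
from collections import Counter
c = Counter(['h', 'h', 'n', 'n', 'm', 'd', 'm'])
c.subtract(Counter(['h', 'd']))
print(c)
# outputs Counter({'n': 2, 'm': 2, 'h': 1, 'd': 0})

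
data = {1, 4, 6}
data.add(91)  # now {1, 4, 6, 91}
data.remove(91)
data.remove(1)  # {4, 6}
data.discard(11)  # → {4, 6}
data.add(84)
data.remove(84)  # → {4, 6}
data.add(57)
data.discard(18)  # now {4, 6, 57}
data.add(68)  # {4, 6, 57, 68}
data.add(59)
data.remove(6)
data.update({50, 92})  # {4, 50, 57, 59, 68, 92}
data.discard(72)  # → {4, 50, 57, 59, 68, 92}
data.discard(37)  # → {4, 50, 57, 59, 68, 92}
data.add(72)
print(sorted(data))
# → [4, 50, 57, 59, 68, 72, 92]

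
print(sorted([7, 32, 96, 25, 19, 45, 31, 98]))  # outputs [7, 19, 25, 31, 32, 45, 96, 98]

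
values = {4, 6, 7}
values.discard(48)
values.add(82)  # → {4, 6, 7, 82}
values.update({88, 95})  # {4, 6, 7, 82, 88, 95}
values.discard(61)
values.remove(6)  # {4, 7, 82, 88, 95}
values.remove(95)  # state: {4, 7, 82, 88}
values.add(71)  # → {4, 7, 71, 82, 88}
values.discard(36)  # {4, 7, 71, 82, 88}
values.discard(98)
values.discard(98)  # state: {4, 7, 71, 82, 88}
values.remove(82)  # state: {4, 7, 71, 88}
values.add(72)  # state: {4, 7, 71, 72, 88}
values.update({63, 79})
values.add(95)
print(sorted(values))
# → [4, 7, 63, 71, 72, 79, 88, 95]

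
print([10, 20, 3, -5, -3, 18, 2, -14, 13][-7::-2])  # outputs [3, 10]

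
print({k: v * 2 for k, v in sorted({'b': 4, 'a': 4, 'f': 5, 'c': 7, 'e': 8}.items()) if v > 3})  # {'a': 8, 'b': 8, 'c': 14, 'e': 16, 'f': 10}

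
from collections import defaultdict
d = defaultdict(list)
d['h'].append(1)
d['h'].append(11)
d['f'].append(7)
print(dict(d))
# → {'h': [1, 11], 'f': [7]}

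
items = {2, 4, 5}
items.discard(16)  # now {2, 4, 5}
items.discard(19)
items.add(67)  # {2, 4, 5, 67}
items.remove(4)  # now {2, 5, 67}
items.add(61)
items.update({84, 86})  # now {2, 5, 61, 67, 84, 86}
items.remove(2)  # {5, 61, 67, 84, 86}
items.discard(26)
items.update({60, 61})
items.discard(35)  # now {5, 60, 61, 67, 84, 86}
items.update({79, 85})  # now {5, 60, 61, 67, 79, 84, 85, 86}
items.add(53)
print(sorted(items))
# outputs [5, 53, 60, 61, 67, 79, 84, 85, 86]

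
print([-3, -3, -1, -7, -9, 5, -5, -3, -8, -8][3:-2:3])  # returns [-7, -5]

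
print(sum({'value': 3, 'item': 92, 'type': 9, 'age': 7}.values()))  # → 111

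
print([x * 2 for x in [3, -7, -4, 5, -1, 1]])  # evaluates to [6, -14, -8, 10, -2, 2]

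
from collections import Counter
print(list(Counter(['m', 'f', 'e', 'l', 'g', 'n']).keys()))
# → ['m', 'f', 'e', 'l', 'g', 'n']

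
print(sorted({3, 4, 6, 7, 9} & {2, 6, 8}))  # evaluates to [6]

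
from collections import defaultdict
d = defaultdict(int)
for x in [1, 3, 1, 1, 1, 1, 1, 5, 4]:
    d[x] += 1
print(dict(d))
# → {1: 6, 3: 1, 5: 1, 4: 1}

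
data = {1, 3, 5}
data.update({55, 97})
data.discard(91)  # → {1, 3, 5, 55, 97}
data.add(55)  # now {1, 3, 5, 55, 97}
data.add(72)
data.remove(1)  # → {3, 5, 55, 72, 97}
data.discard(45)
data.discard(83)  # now {3, 5, 55, 72, 97}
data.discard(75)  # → {3, 5, 55, 72, 97}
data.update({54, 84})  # {3, 5, 54, 55, 72, 84, 97}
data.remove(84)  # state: {3, 5, 54, 55, 72, 97}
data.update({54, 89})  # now {3, 5, 54, 55, 72, 89, 97}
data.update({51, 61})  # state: {3, 5, 51, 54, 55, 61, 72, 89, 97}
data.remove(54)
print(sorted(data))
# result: [3, 5, 51, 55, 61, 72, 89, 97]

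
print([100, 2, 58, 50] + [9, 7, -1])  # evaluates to [100, 2, 58, 50, 9, 7, -1]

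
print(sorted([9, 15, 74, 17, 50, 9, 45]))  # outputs [9, 9, 15, 17, 45, 50, 74]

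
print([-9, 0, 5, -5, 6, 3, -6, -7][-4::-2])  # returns [6, 5, -9]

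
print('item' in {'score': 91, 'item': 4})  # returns True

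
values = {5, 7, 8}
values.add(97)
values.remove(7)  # {5, 8, 97}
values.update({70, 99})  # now {5, 8, 70, 97, 99}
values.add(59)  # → {5, 8, 59, 70, 97, 99}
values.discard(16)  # {5, 8, 59, 70, 97, 99}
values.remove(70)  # {5, 8, 59, 97, 99}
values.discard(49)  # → {5, 8, 59, 97, 99}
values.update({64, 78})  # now {5, 8, 59, 64, 78, 97, 99}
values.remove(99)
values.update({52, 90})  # {5, 8, 52, 59, 64, 78, 90, 97}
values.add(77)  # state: {5, 8, 52, 59, 64, 77, 78, 90, 97}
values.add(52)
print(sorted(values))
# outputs [5, 8, 52, 59, 64, 77, 78, 90, 97]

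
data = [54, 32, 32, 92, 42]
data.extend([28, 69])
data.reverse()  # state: [69, 28, 42, 92, 32, 32, 54]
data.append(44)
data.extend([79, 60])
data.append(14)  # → [69, 28, 42, 92, 32, 32, 54, 44, 79, 60, 14]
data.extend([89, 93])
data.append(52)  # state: [69, 28, 42, 92, 32, 32, 54, 44, 79, 60, 14, 89, 93, 52]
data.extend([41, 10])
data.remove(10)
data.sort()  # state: [14, 28, 32, 32, 41, 42, 44, 52, 54, 60, 69, 79, 89, 92, 93]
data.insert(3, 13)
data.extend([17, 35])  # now [14, 28, 32, 13, 32, 41, 42, 44, 52, 54, 60, 69, 79, 89, 92, 93, 17, 35]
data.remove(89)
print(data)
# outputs [14, 28, 32, 13, 32, 41, 42, 44, 52, 54, 60, 69, 79, 92, 93, 17, 35]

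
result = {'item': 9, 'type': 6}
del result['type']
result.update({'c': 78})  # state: {'item': 9, 'c': 78}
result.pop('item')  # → 9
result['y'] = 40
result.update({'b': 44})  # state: {'c': 78, 'y': 40, 'b': 44}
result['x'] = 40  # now {'c': 78, 'y': 40, 'b': 44, 'x': 40}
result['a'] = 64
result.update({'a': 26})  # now {'c': 78, 'y': 40, 'b': 44, 'x': 40, 'a': 26}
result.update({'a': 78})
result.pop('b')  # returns 44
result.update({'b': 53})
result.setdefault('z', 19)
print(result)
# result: {'c': 78, 'y': 40, 'x': 40, 'a': 78, 'b': 53, 'z': 19}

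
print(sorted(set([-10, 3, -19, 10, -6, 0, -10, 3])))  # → [-19, -10, -6, 0, 3, 10]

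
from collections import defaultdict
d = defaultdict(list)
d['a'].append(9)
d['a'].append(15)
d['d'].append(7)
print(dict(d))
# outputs {'a': [9, 15], 'd': [7]}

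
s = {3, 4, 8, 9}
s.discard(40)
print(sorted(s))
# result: [3, 4, 8, 9]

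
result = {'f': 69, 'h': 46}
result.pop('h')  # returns 46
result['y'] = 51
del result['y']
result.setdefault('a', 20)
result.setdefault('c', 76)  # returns 76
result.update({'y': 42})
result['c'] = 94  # {'f': 69, 'a': 20, 'c': 94, 'y': 42}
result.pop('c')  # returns 94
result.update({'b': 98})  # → {'f': 69, 'a': 20, 'y': 42, 'b': 98}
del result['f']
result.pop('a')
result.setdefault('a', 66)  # 66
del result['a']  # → {'y': 42, 'b': 98}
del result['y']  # {'b': 98}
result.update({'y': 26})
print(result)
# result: {'b': 98, 'y': 26}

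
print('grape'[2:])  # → ape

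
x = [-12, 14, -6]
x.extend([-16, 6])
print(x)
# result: [-12, 14, -6, -16, 6]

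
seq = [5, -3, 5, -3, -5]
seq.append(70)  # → [5, -3, 5, -3, -5, 70]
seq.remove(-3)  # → [5, 5, -3, -5, 70]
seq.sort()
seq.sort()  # [-5, -3, 5, 5, 70]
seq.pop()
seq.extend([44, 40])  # [-5, -3, 5, 5, 44, 40]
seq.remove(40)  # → [-5, -3, 5, 5, 44]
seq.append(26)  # [-5, -3, 5, 5, 44, 26]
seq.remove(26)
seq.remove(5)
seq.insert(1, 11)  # [-5, 11, -3, 5, 44]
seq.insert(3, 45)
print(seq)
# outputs [-5, 11, -3, 45, 5, 44]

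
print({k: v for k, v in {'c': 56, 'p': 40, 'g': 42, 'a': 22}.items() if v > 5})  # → {'c': 56, 'p': 40, 'g': 42, 'a': 22}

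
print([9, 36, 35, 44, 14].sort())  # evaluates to None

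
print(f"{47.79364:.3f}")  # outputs 47.794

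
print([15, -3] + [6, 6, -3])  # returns [15, -3, 6, 6, -3]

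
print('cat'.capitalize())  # Cat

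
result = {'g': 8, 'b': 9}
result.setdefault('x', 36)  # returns 36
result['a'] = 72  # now {'g': 8, 'b': 9, 'x': 36, 'a': 72}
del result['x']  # {'g': 8, 'b': 9, 'a': 72}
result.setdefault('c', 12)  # 12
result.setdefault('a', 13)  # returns 72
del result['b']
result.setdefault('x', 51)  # 51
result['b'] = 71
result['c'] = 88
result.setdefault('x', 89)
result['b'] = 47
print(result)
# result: {'g': 8, 'a': 72, 'c': 88, 'x': 51, 'b': 47}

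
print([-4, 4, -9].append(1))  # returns None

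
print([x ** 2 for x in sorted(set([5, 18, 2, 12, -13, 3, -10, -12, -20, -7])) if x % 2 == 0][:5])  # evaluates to [400, 144, 100, 4, 144]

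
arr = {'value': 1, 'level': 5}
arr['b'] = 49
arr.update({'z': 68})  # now {'value': 1, 'level': 5, 'b': 49, 'z': 68}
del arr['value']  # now {'level': 5, 'b': 49, 'z': 68}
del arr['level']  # {'b': 49, 'z': 68}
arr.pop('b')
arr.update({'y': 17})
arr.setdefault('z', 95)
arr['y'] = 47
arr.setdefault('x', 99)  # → 99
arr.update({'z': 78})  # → {'z': 78, 'y': 47, 'x': 99}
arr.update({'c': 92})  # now {'z': 78, 'y': 47, 'x': 99, 'c': 92}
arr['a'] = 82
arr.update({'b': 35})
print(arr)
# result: {'z': 78, 'y': 47, 'x': 99, 'c': 92, 'a': 82, 'b': 35}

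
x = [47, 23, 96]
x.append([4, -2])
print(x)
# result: [47, 23, 96, [4, -2]]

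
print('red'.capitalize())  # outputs Red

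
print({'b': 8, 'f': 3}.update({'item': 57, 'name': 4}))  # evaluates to None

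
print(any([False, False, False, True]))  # True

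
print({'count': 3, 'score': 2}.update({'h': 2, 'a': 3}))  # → None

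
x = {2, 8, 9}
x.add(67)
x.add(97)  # {2, 8, 9, 67, 97}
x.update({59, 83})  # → {2, 8, 9, 59, 67, 83, 97}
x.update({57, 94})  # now {2, 8, 9, 57, 59, 67, 83, 94, 97}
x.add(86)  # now {2, 8, 9, 57, 59, 67, 83, 86, 94, 97}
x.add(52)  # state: {2, 8, 9, 52, 57, 59, 67, 83, 86, 94, 97}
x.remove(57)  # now {2, 8, 9, 52, 59, 67, 83, 86, 94, 97}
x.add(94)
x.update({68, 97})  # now {2, 8, 9, 52, 59, 67, 68, 83, 86, 94, 97}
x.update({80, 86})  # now {2, 8, 9, 52, 59, 67, 68, 80, 83, 86, 94, 97}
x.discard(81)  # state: {2, 8, 9, 52, 59, 67, 68, 80, 83, 86, 94, 97}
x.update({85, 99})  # {2, 8, 9, 52, 59, 67, 68, 80, 83, 85, 86, 94, 97, 99}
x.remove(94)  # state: {2, 8, 9, 52, 59, 67, 68, 80, 83, 85, 86, 97, 99}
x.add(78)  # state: {2, 8, 9, 52, 59, 67, 68, 78, 80, 83, 85, 86, 97, 99}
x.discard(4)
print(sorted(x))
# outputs [2, 8, 9, 52, 59, 67, 68, 78, 80, 83, 85, 86, 97, 99]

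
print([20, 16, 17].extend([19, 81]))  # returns None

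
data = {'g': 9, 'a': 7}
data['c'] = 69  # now {'g': 9, 'a': 7, 'c': 69}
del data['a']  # {'g': 9, 'c': 69}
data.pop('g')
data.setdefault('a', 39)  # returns 39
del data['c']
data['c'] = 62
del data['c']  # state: {'a': 39}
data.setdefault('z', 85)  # 85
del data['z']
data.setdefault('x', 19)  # 19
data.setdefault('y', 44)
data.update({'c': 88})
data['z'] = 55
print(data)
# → {'a': 39, 'x': 19, 'y': 44, 'c': 88, 'z': 55}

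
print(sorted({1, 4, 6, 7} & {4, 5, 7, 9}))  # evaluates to [4, 7]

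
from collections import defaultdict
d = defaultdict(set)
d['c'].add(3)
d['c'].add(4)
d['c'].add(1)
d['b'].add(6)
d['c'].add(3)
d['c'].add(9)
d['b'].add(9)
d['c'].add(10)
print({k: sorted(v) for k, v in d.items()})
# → {'c': [1, 3, 4, 9, 10], 'b': [6, 9]}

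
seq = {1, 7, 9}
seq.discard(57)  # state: {1, 7, 9}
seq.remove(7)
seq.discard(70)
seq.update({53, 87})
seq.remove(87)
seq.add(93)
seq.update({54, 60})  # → {1, 9, 53, 54, 60, 93}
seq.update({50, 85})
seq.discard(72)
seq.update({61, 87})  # {1, 9, 50, 53, 54, 60, 61, 85, 87, 93}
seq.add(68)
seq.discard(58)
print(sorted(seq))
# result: [1, 9, 50, 53, 54, 60, 61, 68, 85, 87, 93]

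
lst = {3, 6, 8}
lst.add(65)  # {3, 6, 8, 65}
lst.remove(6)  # {3, 8, 65}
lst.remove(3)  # {8, 65}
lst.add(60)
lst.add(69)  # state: {8, 60, 65, 69}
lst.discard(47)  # {8, 60, 65, 69}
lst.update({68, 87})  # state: {8, 60, 65, 68, 69, 87}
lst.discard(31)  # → {8, 60, 65, 68, 69, 87}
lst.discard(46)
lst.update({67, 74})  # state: {8, 60, 65, 67, 68, 69, 74, 87}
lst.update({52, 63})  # {8, 52, 60, 63, 65, 67, 68, 69, 74, 87}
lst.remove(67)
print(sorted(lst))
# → [8, 52, 60, 63, 65, 68, 69, 74, 87]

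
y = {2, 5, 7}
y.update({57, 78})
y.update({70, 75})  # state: {2, 5, 7, 57, 70, 75, 78}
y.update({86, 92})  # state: {2, 5, 7, 57, 70, 75, 78, 86, 92}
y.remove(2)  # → {5, 7, 57, 70, 75, 78, 86, 92}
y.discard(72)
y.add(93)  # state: {5, 7, 57, 70, 75, 78, 86, 92, 93}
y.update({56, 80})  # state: {5, 7, 56, 57, 70, 75, 78, 80, 86, 92, 93}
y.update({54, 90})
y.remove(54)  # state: {5, 7, 56, 57, 70, 75, 78, 80, 86, 90, 92, 93}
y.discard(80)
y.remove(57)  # {5, 7, 56, 70, 75, 78, 86, 90, 92, 93}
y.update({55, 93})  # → {5, 7, 55, 56, 70, 75, 78, 86, 90, 92, 93}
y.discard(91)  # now {5, 7, 55, 56, 70, 75, 78, 86, 90, 92, 93}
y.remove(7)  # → {5, 55, 56, 70, 75, 78, 86, 90, 92, 93}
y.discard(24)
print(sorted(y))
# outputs [5, 55, 56, 70, 75, 78, 86, 90, 92, 93]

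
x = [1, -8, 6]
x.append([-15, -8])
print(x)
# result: [1, -8, 6, [-15, -8]]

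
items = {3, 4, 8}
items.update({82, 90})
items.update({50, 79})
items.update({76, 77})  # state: {3, 4, 8, 50, 76, 77, 79, 82, 90}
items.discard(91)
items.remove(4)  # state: {3, 8, 50, 76, 77, 79, 82, 90}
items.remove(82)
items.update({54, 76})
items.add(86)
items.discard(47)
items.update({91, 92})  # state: {3, 8, 50, 54, 76, 77, 79, 86, 90, 91, 92}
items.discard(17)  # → {3, 8, 50, 54, 76, 77, 79, 86, 90, 91, 92}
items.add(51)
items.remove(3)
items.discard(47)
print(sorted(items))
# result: [8, 50, 51, 54, 76, 77, 79, 86, 90, 91, 92]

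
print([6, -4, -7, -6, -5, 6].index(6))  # 0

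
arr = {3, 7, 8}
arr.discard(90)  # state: {3, 7, 8}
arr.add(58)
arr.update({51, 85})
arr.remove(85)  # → {3, 7, 8, 51, 58}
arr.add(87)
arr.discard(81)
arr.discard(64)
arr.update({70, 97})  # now {3, 7, 8, 51, 58, 70, 87, 97}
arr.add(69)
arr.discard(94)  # {3, 7, 8, 51, 58, 69, 70, 87, 97}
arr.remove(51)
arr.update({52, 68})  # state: {3, 7, 8, 52, 58, 68, 69, 70, 87, 97}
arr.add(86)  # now {3, 7, 8, 52, 58, 68, 69, 70, 86, 87, 97}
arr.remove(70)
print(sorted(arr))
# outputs [3, 7, 8, 52, 58, 68, 69, 86, 87, 97]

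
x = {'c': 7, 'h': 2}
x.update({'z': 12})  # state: {'c': 7, 'h': 2, 'z': 12}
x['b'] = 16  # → {'c': 7, 'h': 2, 'z': 12, 'b': 16}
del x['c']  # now {'h': 2, 'z': 12, 'b': 16}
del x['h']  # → {'z': 12, 'b': 16}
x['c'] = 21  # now {'z': 12, 'b': 16, 'c': 21}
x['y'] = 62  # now {'z': 12, 'b': 16, 'c': 21, 'y': 62}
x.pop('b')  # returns 16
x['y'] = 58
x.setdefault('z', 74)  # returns 12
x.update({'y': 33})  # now {'z': 12, 'c': 21, 'y': 33}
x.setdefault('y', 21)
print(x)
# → {'z': 12, 'c': 21, 'y': 33}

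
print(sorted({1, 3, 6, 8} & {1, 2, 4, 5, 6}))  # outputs [1, 6]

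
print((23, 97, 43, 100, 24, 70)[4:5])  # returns (24,)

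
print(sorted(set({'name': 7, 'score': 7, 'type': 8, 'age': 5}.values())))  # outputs [5, 7, 8]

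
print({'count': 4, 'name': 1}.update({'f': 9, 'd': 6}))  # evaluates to None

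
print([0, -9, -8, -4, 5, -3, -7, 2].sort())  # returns None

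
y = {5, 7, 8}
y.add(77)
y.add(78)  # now {5, 7, 8, 77, 78}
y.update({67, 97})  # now {5, 7, 8, 67, 77, 78, 97}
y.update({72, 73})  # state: {5, 7, 8, 67, 72, 73, 77, 78, 97}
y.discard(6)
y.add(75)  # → {5, 7, 8, 67, 72, 73, 75, 77, 78, 97}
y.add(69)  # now {5, 7, 8, 67, 69, 72, 73, 75, 77, 78, 97}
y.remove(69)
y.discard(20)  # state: {5, 7, 8, 67, 72, 73, 75, 77, 78, 97}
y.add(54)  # {5, 7, 8, 54, 67, 72, 73, 75, 77, 78, 97}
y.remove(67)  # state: {5, 7, 8, 54, 72, 73, 75, 77, 78, 97}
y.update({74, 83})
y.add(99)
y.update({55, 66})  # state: {5, 7, 8, 54, 55, 66, 72, 73, 74, 75, 77, 78, 83, 97, 99}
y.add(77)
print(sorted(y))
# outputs [5, 7, 8, 54, 55, 66, 72, 73, 74, 75, 77, 78, 83, 97, 99]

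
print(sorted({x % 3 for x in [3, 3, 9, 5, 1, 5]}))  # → [0, 1, 2]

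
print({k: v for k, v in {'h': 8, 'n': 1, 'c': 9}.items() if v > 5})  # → {'h': 8, 'c': 9}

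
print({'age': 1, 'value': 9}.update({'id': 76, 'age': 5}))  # None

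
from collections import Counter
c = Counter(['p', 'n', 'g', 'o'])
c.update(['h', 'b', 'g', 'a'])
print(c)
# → Counter({'g': 2, 'p': 1, 'n': 1, 'o': 1, 'h': 1, 'b': 1, 'a': 1})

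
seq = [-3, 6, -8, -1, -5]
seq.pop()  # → -5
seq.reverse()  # [-1, -8, 6, -3]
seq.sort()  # [-8, -3, -1, 6]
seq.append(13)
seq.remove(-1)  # [-8, -3, 6, 13]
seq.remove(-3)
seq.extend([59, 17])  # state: [-8, 6, 13, 59, 17]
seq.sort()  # [-8, 6, 13, 17, 59]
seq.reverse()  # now [59, 17, 13, 6, -8]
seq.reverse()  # [-8, 6, 13, 17, 59]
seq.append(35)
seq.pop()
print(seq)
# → [-8, 6, 13, 17, 59]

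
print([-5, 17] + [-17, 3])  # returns [-5, 17, -17, 3]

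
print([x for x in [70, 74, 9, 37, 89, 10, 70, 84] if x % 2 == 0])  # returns [70, 74, 10, 70, 84]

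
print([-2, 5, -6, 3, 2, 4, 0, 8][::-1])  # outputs [8, 0, 4, 2, 3, -6, 5, -2]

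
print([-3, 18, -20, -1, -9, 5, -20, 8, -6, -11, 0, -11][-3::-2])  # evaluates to [-11, 8, 5, -1, 18]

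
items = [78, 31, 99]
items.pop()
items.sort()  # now [31, 78]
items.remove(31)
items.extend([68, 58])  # [78, 68, 58]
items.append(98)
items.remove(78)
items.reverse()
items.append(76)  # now [98, 58, 68, 76]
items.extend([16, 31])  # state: [98, 58, 68, 76, 16, 31]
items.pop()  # 31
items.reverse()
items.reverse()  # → [98, 58, 68, 76, 16]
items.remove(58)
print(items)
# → [98, 68, 76, 16]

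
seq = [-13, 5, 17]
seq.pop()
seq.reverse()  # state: [5, -13]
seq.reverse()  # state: [-13, 5]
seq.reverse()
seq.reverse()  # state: [-13, 5]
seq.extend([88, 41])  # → [-13, 5, 88, 41]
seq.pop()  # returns 41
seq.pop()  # 88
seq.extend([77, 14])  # [-13, 5, 77, 14]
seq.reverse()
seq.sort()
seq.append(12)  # [-13, 5, 14, 77, 12]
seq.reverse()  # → [12, 77, 14, 5, -13]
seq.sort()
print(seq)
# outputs [-13, 5, 12, 14, 77]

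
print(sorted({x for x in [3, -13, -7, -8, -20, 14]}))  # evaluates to [-20, -13, -8, -7, 3, 14]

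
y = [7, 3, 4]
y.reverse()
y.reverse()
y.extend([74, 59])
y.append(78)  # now [7, 3, 4, 74, 59, 78]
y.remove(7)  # [3, 4, 74, 59, 78]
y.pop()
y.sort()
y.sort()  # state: [3, 4, 59, 74]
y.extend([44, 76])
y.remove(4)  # [3, 59, 74, 44, 76]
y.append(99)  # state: [3, 59, 74, 44, 76, 99]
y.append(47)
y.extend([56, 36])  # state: [3, 59, 74, 44, 76, 99, 47, 56, 36]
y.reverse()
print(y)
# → [36, 56, 47, 99, 76, 44, 74, 59, 3]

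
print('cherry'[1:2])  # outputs h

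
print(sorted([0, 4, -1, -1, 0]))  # [-1, -1, 0, 0, 4]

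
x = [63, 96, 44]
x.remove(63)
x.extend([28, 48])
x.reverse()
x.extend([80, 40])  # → [48, 28, 44, 96, 80, 40]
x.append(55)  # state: [48, 28, 44, 96, 80, 40, 55]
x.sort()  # [28, 40, 44, 48, 55, 80, 96]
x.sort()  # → [28, 40, 44, 48, 55, 80, 96]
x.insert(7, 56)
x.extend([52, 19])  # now [28, 40, 44, 48, 55, 80, 96, 56, 52, 19]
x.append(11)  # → [28, 40, 44, 48, 55, 80, 96, 56, 52, 19, 11]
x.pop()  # 11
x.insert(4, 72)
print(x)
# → [28, 40, 44, 48, 72, 55, 80, 96, 56, 52, 19]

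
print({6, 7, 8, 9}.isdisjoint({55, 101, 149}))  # True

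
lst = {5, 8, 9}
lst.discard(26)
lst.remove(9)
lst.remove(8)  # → {5}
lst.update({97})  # {5, 97}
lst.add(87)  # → {5, 87, 97}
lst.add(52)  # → {5, 52, 87, 97}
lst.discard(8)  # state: {5, 52, 87, 97}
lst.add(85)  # {5, 52, 85, 87, 97}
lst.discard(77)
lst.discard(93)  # {5, 52, 85, 87, 97}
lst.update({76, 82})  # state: {5, 52, 76, 82, 85, 87, 97}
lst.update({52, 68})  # {5, 52, 68, 76, 82, 85, 87, 97}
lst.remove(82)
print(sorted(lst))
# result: [5, 52, 68, 76, 85, 87, 97]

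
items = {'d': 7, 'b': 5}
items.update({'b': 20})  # {'d': 7, 'b': 20}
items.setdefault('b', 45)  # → 20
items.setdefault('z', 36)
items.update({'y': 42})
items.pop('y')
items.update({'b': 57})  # {'d': 7, 'b': 57, 'z': 36}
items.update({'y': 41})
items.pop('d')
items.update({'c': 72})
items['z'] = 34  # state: {'b': 57, 'z': 34, 'y': 41, 'c': 72}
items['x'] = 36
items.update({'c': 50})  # {'b': 57, 'z': 34, 'y': 41, 'c': 50, 'x': 36}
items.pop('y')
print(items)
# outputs {'b': 57, 'z': 34, 'c': 50, 'x': 36}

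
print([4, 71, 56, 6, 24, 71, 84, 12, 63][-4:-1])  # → [71, 84, 12]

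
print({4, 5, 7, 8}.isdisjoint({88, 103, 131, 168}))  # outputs True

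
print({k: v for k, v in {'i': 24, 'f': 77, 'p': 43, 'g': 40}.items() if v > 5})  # {'i': 24, 'f': 77, 'p': 43, 'g': 40}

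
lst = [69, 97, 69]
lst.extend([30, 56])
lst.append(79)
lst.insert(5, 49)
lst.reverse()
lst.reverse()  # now [69, 97, 69, 30, 56, 49, 79]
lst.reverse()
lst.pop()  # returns 69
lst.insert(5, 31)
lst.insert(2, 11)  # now [79, 49, 11, 56, 30, 69, 31, 97]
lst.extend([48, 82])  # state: [79, 49, 11, 56, 30, 69, 31, 97, 48, 82]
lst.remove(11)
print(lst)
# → [79, 49, 56, 30, 69, 31, 97, 48, 82]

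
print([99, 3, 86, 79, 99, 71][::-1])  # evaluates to [71, 99, 79, 86, 3, 99]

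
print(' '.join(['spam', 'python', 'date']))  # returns spam python date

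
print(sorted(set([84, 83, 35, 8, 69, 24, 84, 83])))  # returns [8, 24, 35, 69, 83, 84]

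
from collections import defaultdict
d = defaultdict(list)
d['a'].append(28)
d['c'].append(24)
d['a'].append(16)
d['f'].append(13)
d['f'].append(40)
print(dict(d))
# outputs {'a': [28, 16], 'c': [24], 'f': [13, 40]}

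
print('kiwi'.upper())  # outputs KIWI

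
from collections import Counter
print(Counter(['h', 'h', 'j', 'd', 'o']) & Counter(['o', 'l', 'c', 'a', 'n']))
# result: Counter({'o': 1})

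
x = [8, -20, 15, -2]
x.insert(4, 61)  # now [8, -20, 15, -2, 61]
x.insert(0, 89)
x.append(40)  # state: [89, 8, -20, 15, -2, 61, 40]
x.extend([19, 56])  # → [89, 8, -20, 15, -2, 61, 40, 19, 56]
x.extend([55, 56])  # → [89, 8, -20, 15, -2, 61, 40, 19, 56, 55, 56]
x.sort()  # [-20, -2, 8, 15, 19, 40, 55, 56, 56, 61, 89]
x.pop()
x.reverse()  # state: [61, 56, 56, 55, 40, 19, 15, 8, -2, -20]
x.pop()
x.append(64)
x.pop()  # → 64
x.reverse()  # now [-2, 8, 15, 19, 40, 55, 56, 56, 61]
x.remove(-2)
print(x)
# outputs [8, 15, 19, 40, 55, 56, 56, 61]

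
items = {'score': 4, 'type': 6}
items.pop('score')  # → 4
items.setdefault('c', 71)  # 71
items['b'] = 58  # {'type': 6, 'c': 71, 'b': 58}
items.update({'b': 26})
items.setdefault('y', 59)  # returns 59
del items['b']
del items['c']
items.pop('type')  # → 6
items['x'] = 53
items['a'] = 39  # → {'y': 59, 'x': 53, 'a': 39}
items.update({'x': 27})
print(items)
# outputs {'y': 59, 'x': 27, 'a': 39}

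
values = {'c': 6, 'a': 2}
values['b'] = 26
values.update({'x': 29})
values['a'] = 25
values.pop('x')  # 29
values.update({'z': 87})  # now {'c': 6, 'a': 25, 'b': 26, 'z': 87}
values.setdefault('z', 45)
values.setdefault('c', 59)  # 6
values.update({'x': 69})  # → {'c': 6, 'a': 25, 'b': 26, 'z': 87, 'x': 69}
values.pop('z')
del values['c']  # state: {'a': 25, 'b': 26, 'x': 69}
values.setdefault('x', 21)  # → 69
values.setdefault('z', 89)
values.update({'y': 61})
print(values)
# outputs {'a': 25, 'b': 26, 'x': 69, 'z': 89, 'y': 61}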